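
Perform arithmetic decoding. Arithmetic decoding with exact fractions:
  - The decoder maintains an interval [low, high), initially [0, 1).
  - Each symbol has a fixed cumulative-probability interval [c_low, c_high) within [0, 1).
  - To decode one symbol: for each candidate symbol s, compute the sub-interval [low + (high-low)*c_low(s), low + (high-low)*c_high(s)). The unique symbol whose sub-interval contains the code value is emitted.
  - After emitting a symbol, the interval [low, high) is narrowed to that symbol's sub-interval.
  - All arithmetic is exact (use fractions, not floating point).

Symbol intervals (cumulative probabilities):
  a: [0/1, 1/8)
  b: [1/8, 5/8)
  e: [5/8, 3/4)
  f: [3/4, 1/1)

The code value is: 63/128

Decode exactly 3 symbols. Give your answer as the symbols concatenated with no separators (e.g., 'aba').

Step 1: interval [0/1, 1/1), width = 1/1 - 0/1 = 1/1
  'a': [0/1 + 1/1*0/1, 0/1 + 1/1*1/8) = [0/1, 1/8)
  'b': [0/1 + 1/1*1/8, 0/1 + 1/1*5/8) = [1/8, 5/8) <- contains code 63/128
  'e': [0/1 + 1/1*5/8, 0/1 + 1/1*3/4) = [5/8, 3/4)
  'f': [0/1 + 1/1*3/4, 0/1 + 1/1*1/1) = [3/4, 1/1)
  emit 'b', narrow to [1/8, 5/8)
Step 2: interval [1/8, 5/8), width = 5/8 - 1/8 = 1/2
  'a': [1/8 + 1/2*0/1, 1/8 + 1/2*1/8) = [1/8, 3/16)
  'b': [1/8 + 1/2*1/8, 1/8 + 1/2*5/8) = [3/16, 7/16)
  'e': [1/8 + 1/2*5/8, 1/8 + 1/2*3/4) = [7/16, 1/2) <- contains code 63/128
  'f': [1/8 + 1/2*3/4, 1/8 + 1/2*1/1) = [1/2, 5/8)
  emit 'e', narrow to [7/16, 1/2)
Step 3: interval [7/16, 1/2), width = 1/2 - 7/16 = 1/16
  'a': [7/16 + 1/16*0/1, 7/16 + 1/16*1/8) = [7/16, 57/128)
  'b': [7/16 + 1/16*1/8, 7/16 + 1/16*5/8) = [57/128, 61/128)
  'e': [7/16 + 1/16*5/8, 7/16 + 1/16*3/4) = [61/128, 31/64)
  'f': [7/16 + 1/16*3/4, 7/16 + 1/16*1/1) = [31/64, 1/2) <- contains code 63/128
  emit 'f', narrow to [31/64, 1/2)

Answer: bef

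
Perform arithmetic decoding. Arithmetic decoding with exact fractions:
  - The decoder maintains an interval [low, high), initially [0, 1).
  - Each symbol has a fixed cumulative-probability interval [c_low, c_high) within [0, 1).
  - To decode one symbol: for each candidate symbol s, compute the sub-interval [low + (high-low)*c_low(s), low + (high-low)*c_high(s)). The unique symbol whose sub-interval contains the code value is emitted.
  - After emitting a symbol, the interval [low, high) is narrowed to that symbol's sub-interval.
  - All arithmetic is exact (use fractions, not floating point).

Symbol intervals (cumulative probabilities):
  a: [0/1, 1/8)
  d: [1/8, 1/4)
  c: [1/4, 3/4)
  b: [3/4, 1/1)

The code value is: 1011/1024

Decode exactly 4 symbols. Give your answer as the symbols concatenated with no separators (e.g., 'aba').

Answer: bbbd

Derivation:
Step 1: interval [0/1, 1/1), width = 1/1 - 0/1 = 1/1
  'a': [0/1 + 1/1*0/1, 0/1 + 1/1*1/8) = [0/1, 1/8)
  'd': [0/1 + 1/1*1/8, 0/1 + 1/1*1/4) = [1/8, 1/4)
  'c': [0/1 + 1/1*1/4, 0/1 + 1/1*3/4) = [1/4, 3/4)
  'b': [0/1 + 1/1*3/4, 0/1 + 1/1*1/1) = [3/4, 1/1) <- contains code 1011/1024
  emit 'b', narrow to [3/4, 1/1)
Step 2: interval [3/4, 1/1), width = 1/1 - 3/4 = 1/4
  'a': [3/4 + 1/4*0/1, 3/4 + 1/4*1/8) = [3/4, 25/32)
  'd': [3/4 + 1/4*1/8, 3/4 + 1/4*1/4) = [25/32, 13/16)
  'c': [3/4 + 1/4*1/4, 3/4 + 1/4*3/4) = [13/16, 15/16)
  'b': [3/4 + 1/4*3/4, 3/4 + 1/4*1/1) = [15/16, 1/1) <- contains code 1011/1024
  emit 'b', narrow to [15/16, 1/1)
Step 3: interval [15/16, 1/1), width = 1/1 - 15/16 = 1/16
  'a': [15/16 + 1/16*0/1, 15/16 + 1/16*1/8) = [15/16, 121/128)
  'd': [15/16 + 1/16*1/8, 15/16 + 1/16*1/4) = [121/128, 61/64)
  'c': [15/16 + 1/16*1/4, 15/16 + 1/16*3/4) = [61/64, 63/64)
  'b': [15/16 + 1/16*3/4, 15/16 + 1/16*1/1) = [63/64, 1/1) <- contains code 1011/1024
  emit 'b', narrow to [63/64, 1/1)
Step 4: interval [63/64, 1/1), width = 1/1 - 63/64 = 1/64
  'a': [63/64 + 1/64*0/1, 63/64 + 1/64*1/8) = [63/64, 505/512)
  'd': [63/64 + 1/64*1/8, 63/64 + 1/64*1/4) = [505/512, 253/256) <- contains code 1011/1024
  'c': [63/64 + 1/64*1/4, 63/64 + 1/64*3/4) = [253/256, 255/256)
  'b': [63/64 + 1/64*3/4, 63/64 + 1/64*1/1) = [255/256, 1/1)
  emit 'd', narrow to [505/512, 253/256)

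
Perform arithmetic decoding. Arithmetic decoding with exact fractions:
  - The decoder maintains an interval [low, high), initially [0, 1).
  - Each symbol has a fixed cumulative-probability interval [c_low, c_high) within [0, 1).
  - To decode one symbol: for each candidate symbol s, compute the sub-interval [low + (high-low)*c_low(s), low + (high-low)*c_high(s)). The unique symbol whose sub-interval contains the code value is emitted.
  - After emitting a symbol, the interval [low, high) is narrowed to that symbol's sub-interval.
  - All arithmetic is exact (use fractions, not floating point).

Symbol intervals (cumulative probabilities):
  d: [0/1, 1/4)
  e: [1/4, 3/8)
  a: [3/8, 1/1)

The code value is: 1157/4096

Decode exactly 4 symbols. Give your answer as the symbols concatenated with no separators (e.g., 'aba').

Step 1: interval [0/1, 1/1), width = 1/1 - 0/1 = 1/1
  'd': [0/1 + 1/1*0/1, 0/1 + 1/1*1/4) = [0/1, 1/4)
  'e': [0/1 + 1/1*1/4, 0/1 + 1/1*3/8) = [1/4, 3/8) <- contains code 1157/4096
  'a': [0/1 + 1/1*3/8, 0/1 + 1/1*1/1) = [3/8, 1/1)
  emit 'e', narrow to [1/4, 3/8)
Step 2: interval [1/4, 3/8), width = 3/8 - 1/4 = 1/8
  'd': [1/4 + 1/8*0/1, 1/4 + 1/8*1/4) = [1/4, 9/32)
  'e': [1/4 + 1/8*1/4, 1/4 + 1/8*3/8) = [9/32, 19/64) <- contains code 1157/4096
  'a': [1/4 + 1/8*3/8, 1/4 + 1/8*1/1) = [19/64, 3/8)
  emit 'e', narrow to [9/32, 19/64)
Step 3: interval [9/32, 19/64), width = 19/64 - 9/32 = 1/64
  'd': [9/32 + 1/64*0/1, 9/32 + 1/64*1/4) = [9/32, 73/256) <- contains code 1157/4096
  'e': [9/32 + 1/64*1/4, 9/32 + 1/64*3/8) = [73/256, 147/512)
  'a': [9/32 + 1/64*3/8, 9/32 + 1/64*1/1) = [147/512, 19/64)
  emit 'd', narrow to [9/32, 73/256)
Step 4: interval [9/32, 73/256), width = 73/256 - 9/32 = 1/256
  'd': [9/32 + 1/256*0/1, 9/32 + 1/256*1/4) = [9/32, 289/1024)
  'e': [9/32 + 1/256*1/4, 9/32 + 1/256*3/8) = [289/1024, 579/2048) <- contains code 1157/4096
  'a': [9/32 + 1/256*3/8, 9/32 + 1/256*1/1) = [579/2048, 73/256)
  emit 'e', narrow to [289/1024, 579/2048)

Answer: eede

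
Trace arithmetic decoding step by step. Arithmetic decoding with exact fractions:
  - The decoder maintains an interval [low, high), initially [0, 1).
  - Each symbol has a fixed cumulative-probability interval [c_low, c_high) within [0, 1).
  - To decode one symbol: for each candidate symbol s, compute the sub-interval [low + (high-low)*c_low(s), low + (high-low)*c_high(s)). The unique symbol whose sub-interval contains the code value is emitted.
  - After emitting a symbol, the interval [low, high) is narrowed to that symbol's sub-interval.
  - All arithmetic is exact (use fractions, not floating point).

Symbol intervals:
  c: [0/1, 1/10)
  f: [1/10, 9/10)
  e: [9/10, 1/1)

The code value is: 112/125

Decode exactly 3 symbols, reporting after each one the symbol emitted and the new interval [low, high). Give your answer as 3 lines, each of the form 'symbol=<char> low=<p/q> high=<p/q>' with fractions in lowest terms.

Step 1: interval [0/1, 1/1), width = 1/1 - 0/1 = 1/1
  'c': [0/1 + 1/1*0/1, 0/1 + 1/1*1/10) = [0/1, 1/10)
  'f': [0/1 + 1/1*1/10, 0/1 + 1/1*9/10) = [1/10, 9/10) <- contains code 112/125
  'e': [0/1 + 1/1*9/10, 0/1 + 1/1*1/1) = [9/10, 1/1)
  emit 'f', narrow to [1/10, 9/10)
Step 2: interval [1/10, 9/10), width = 9/10 - 1/10 = 4/5
  'c': [1/10 + 4/5*0/1, 1/10 + 4/5*1/10) = [1/10, 9/50)
  'f': [1/10 + 4/5*1/10, 1/10 + 4/5*9/10) = [9/50, 41/50)
  'e': [1/10 + 4/5*9/10, 1/10 + 4/5*1/1) = [41/50, 9/10) <- contains code 112/125
  emit 'e', narrow to [41/50, 9/10)
Step 3: interval [41/50, 9/10), width = 9/10 - 41/50 = 2/25
  'c': [41/50 + 2/25*0/1, 41/50 + 2/25*1/10) = [41/50, 207/250)
  'f': [41/50 + 2/25*1/10, 41/50 + 2/25*9/10) = [207/250, 223/250)
  'e': [41/50 + 2/25*9/10, 41/50 + 2/25*1/1) = [223/250, 9/10) <- contains code 112/125
  emit 'e', narrow to [223/250, 9/10)

Answer: symbol=f low=1/10 high=9/10
symbol=e low=41/50 high=9/10
symbol=e low=223/250 high=9/10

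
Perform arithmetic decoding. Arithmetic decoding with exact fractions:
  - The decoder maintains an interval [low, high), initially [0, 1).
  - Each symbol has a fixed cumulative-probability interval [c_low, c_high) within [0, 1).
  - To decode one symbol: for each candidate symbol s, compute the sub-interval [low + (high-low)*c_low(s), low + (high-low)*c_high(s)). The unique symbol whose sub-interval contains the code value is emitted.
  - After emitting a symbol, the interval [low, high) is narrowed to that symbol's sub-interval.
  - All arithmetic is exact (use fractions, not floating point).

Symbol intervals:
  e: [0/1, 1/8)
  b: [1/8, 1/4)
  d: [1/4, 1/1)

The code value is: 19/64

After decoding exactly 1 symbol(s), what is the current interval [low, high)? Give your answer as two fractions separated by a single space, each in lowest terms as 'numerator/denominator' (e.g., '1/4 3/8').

Answer: 1/4 1/1

Derivation:
Step 1: interval [0/1, 1/1), width = 1/1 - 0/1 = 1/1
  'e': [0/1 + 1/1*0/1, 0/1 + 1/1*1/8) = [0/1, 1/8)
  'b': [0/1 + 1/1*1/8, 0/1 + 1/1*1/4) = [1/8, 1/4)
  'd': [0/1 + 1/1*1/4, 0/1 + 1/1*1/1) = [1/4, 1/1) <- contains code 19/64
  emit 'd', narrow to [1/4, 1/1)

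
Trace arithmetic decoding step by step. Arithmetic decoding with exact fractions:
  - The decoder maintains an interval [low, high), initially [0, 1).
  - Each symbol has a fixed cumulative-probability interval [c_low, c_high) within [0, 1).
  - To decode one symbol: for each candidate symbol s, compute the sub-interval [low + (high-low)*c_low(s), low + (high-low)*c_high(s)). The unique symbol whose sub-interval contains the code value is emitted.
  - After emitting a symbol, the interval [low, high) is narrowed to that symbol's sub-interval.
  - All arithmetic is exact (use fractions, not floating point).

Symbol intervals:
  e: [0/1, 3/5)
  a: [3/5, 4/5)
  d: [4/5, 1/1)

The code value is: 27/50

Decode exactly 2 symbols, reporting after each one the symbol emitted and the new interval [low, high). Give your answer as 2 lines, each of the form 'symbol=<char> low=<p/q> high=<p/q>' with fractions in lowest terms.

Step 1: interval [0/1, 1/1), width = 1/1 - 0/1 = 1/1
  'e': [0/1 + 1/1*0/1, 0/1 + 1/1*3/5) = [0/1, 3/5) <- contains code 27/50
  'a': [0/1 + 1/1*3/5, 0/1 + 1/1*4/5) = [3/5, 4/5)
  'd': [0/1 + 1/1*4/5, 0/1 + 1/1*1/1) = [4/5, 1/1)
  emit 'e', narrow to [0/1, 3/5)
Step 2: interval [0/1, 3/5), width = 3/5 - 0/1 = 3/5
  'e': [0/1 + 3/5*0/1, 0/1 + 3/5*3/5) = [0/1, 9/25)
  'a': [0/1 + 3/5*3/5, 0/1 + 3/5*4/5) = [9/25, 12/25)
  'd': [0/1 + 3/5*4/5, 0/1 + 3/5*1/1) = [12/25, 3/5) <- contains code 27/50
  emit 'd', narrow to [12/25, 3/5)

Answer: symbol=e low=0/1 high=3/5
symbol=d low=12/25 high=3/5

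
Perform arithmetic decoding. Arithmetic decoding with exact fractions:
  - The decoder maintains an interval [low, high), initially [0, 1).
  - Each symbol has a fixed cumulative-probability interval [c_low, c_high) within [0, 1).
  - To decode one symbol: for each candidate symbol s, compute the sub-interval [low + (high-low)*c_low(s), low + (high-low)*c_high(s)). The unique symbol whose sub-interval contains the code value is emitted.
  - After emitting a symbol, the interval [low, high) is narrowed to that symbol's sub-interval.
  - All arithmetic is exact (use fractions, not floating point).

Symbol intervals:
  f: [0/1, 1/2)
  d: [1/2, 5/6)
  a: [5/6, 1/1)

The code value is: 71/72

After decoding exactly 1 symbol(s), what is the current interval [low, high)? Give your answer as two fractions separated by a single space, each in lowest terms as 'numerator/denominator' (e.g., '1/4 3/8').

Answer: 5/6 1/1

Derivation:
Step 1: interval [0/1, 1/1), width = 1/1 - 0/1 = 1/1
  'f': [0/1 + 1/1*0/1, 0/1 + 1/1*1/2) = [0/1, 1/2)
  'd': [0/1 + 1/1*1/2, 0/1 + 1/1*5/6) = [1/2, 5/6)
  'a': [0/1 + 1/1*5/6, 0/1 + 1/1*1/1) = [5/6, 1/1) <- contains code 71/72
  emit 'a', narrow to [5/6, 1/1)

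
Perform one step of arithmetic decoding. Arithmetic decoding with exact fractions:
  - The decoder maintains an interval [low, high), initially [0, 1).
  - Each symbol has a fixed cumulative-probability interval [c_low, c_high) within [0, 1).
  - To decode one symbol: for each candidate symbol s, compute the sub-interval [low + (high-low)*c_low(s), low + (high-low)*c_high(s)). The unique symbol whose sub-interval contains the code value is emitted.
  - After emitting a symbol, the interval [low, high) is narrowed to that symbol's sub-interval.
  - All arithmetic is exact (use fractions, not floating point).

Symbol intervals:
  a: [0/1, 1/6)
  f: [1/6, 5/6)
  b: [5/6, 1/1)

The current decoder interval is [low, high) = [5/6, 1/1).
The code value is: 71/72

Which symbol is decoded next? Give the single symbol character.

Interval width = high − low = 1/1 − 5/6 = 1/6
Scaled code = (code − low) / width = (71/72 − 5/6) / 1/6 = 11/12
  a: [0/1, 1/6) 
  f: [1/6, 5/6) 
  b: [5/6, 1/1) ← scaled code falls here ✓

Answer: b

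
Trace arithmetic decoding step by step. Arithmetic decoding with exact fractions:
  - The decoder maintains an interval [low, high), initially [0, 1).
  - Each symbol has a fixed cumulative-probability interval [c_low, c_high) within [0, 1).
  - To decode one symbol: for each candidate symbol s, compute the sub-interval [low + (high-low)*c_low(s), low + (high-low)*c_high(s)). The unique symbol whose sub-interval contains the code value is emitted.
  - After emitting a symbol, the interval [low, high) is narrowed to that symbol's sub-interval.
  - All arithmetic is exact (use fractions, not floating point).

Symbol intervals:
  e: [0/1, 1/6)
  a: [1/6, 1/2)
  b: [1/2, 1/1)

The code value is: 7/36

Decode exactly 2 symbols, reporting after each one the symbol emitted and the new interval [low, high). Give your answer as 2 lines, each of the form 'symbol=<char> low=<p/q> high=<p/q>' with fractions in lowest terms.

Step 1: interval [0/1, 1/1), width = 1/1 - 0/1 = 1/1
  'e': [0/1 + 1/1*0/1, 0/1 + 1/1*1/6) = [0/1, 1/6)
  'a': [0/1 + 1/1*1/6, 0/1 + 1/1*1/2) = [1/6, 1/2) <- contains code 7/36
  'b': [0/1 + 1/1*1/2, 0/1 + 1/1*1/1) = [1/2, 1/1)
  emit 'a', narrow to [1/6, 1/2)
Step 2: interval [1/6, 1/2), width = 1/2 - 1/6 = 1/3
  'e': [1/6 + 1/3*0/1, 1/6 + 1/3*1/6) = [1/6, 2/9) <- contains code 7/36
  'a': [1/6 + 1/3*1/6, 1/6 + 1/3*1/2) = [2/9, 1/3)
  'b': [1/6 + 1/3*1/2, 1/6 + 1/3*1/1) = [1/3, 1/2)
  emit 'e', narrow to [1/6, 2/9)

Answer: symbol=a low=1/6 high=1/2
symbol=e low=1/6 high=2/9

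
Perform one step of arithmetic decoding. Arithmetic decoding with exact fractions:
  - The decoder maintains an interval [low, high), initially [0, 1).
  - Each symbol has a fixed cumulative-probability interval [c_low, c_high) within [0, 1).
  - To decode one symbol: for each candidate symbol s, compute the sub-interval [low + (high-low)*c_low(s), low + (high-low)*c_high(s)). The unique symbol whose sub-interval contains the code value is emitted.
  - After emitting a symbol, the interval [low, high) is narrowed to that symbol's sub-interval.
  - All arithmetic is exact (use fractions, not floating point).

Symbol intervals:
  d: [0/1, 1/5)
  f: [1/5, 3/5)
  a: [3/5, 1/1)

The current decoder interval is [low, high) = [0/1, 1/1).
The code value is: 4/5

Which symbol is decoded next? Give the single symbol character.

Interval width = high − low = 1/1 − 0/1 = 1/1
Scaled code = (code − low) / width = (4/5 − 0/1) / 1/1 = 4/5
  d: [0/1, 1/5) 
  f: [1/5, 3/5) 
  a: [3/5, 1/1) ← scaled code falls here ✓

Answer: a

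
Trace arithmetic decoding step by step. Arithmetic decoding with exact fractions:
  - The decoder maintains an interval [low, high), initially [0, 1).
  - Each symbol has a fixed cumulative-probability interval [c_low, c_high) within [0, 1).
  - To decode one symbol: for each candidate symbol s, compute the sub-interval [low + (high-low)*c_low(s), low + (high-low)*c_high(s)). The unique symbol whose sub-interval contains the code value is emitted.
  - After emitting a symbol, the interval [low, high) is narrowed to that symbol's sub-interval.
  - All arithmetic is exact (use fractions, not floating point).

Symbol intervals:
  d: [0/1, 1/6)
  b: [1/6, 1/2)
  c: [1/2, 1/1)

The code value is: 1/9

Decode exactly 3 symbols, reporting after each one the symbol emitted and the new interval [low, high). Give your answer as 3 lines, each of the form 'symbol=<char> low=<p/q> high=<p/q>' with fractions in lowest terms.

Answer: symbol=d low=0/1 high=1/6
symbol=c low=1/12 high=1/6
symbol=b low=7/72 high=1/8

Derivation:
Step 1: interval [0/1, 1/1), width = 1/1 - 0/1 = 1/1
  'd': [0/1 + 1/1*0/1, 0/1 + 1/1*1/6) = [0/1, 1/6) <- contains code 1/9
  'b': [0/1 + 1/1*1/6, 0/1 + 1/1*1/2) = [1/6, 1/2)
  'c': [0/1 + 1/1*1/2, 0/1 + 1/1*1/1) = [1/2, 1/1)
  emit 'd', narrow to [0/1, 1/6)
Step 2: interval [0/1, 1/6), width = 1/6 - 0/1 = 1/6
  'd': [0/1 + 1/6*0/1, 0/1 + 1/6*1/6) = [0/1, 1/36)
  'b': [0/1 + 1/6*1/6, 0/1 + 1/6*1/2) = [1/36, 1/12)
  'c': [0/1 + 1/6*1/2, 0/1 + 1/6*1/1) = [1/12, 1/6) <- contains code 1/9
  emit 'c', narrow to [1/12, 1/6)
Step 3: interval [1/12, 1/6), width = 1/6 - 1/12 = 1/12
  'd': [1/12 + 1/12*0/1, 1/12 + 1/12*1/6) = [1/12, 7/72)
  'b': [1/12 + 1/12*1/6, 1/12 + 1/12*1/2) = [7/72, 1/8) <- contains code 1/9
  'c': [1/12 + 1/12*1/2, 1/12 + 1/12*1/1) = [1/8, 1/6)
  emit 'b', narrow to [7/72, 1/8)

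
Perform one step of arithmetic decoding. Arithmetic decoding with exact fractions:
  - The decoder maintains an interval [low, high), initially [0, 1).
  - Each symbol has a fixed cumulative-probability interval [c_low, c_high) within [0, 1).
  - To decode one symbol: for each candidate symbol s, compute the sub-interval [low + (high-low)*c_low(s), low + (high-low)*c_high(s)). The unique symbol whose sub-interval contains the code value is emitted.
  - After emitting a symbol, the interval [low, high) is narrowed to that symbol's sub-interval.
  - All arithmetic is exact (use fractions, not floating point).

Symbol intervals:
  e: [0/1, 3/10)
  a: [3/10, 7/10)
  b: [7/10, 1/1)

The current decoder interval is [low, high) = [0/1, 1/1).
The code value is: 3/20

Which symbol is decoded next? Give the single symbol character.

Answer: e

Derivation:
Interval width = high − low = 1/1 − 0/1 = 1/1
Scaled code = (code − low) / width = (3/20 − 0/1) / 1/1 = 3/20
  e: [0/1, 3/10) ← scaled code falls here ✓
  a: [3/10, 7/10) 
  b: [7/10, 1/1) 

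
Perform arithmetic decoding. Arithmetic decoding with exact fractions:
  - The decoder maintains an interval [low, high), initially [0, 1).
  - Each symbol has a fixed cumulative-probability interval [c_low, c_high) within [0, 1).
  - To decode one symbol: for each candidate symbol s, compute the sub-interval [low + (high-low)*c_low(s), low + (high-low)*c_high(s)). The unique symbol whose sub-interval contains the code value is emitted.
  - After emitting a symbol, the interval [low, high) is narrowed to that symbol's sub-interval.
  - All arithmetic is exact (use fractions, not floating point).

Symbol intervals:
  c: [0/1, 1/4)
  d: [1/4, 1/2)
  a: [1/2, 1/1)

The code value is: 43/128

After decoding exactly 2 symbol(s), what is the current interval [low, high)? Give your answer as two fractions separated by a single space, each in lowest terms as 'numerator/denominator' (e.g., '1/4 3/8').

Answer: 5/16 3/8

Derivation:
Step 1: interval [0/1, 1/1), width = 1/1 - 0/1 = 1/1
  'c': [0/1 + 1/1*0/1, 0/1 + 1/1*1/4) = [0/1, 1/4)
  'd': [0/1 + 1/1*1/4, 0/1 + 1/1*1/2) = [1/4, 1/2) <- contains code 43/128
  'a': [0/1 + 1/1*1/2, 0/1 + 1/1*1/1) = [1/2, 1/1)
  emit 'd', narrow to [1/4, 1/2)
Step 2: interval [1/4, 1/2), width = 1/2 - 1/4 = 1/4
  'c': [1/4 + 1/4*0/1, 1/4 + 1/4*1/4) = [1/4, 5/16)
  'd': [1/4 + 1/4*1/4, 1/4 + 1/4*1/2) = [5/16, 3/8) <- contains code 43/128
  'a': [1/4 + 1/4*1/2, 1/4 + 1/4*1/1) = [3/8, 1/2)
  emit 'd', narrow to [5/16, 3/8)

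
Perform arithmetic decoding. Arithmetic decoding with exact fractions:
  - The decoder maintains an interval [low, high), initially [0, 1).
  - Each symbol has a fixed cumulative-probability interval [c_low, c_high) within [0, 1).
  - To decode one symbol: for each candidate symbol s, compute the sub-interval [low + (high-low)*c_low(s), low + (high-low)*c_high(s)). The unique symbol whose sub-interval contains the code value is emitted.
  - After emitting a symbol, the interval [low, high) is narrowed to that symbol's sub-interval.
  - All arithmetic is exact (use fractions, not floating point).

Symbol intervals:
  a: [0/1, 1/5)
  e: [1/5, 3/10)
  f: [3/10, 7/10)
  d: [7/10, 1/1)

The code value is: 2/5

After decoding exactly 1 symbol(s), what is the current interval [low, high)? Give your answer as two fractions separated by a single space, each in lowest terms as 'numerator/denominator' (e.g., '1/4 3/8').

Answer: 3/10 7/10

Derivation:
Step 1: interval [0/1, 1/1), width = 1/1 - 0/1 = 1/1
  'a': [0/1 + 1/1*0/1, 0/1 + 1/1*1/5) = [0/1, 1/5)
  'e': [0/1 + 1/1*1/5, 0/1 + 1/1*3/10) = [1/5, 3/10)
  'f': [0/1 + 1/1*3/10, 0/1 + 1/1*7/10) = [3/10, 7/10) <- contains code 2/5
  'd': [0/1 + 1/1*7/10, 0/1 + 1/1*1/1) = [7/10, 1/1)
  emit 'f', narrow to [3/10, 7/10)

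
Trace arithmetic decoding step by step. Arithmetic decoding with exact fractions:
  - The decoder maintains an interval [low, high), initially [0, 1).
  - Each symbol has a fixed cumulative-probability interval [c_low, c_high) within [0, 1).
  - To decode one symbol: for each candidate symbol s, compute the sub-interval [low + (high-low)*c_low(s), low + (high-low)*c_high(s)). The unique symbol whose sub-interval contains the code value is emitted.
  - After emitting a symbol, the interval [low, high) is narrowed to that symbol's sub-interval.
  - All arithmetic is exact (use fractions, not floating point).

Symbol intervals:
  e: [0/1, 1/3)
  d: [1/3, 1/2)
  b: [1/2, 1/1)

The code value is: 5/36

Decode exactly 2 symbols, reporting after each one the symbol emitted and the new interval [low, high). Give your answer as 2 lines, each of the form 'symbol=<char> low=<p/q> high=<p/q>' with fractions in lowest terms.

Step 1: interval [0/1, 1/1), width = 1/1 - 0/1 = 1/1
  'e': [0/1 + 1/1*0/1, 0/1 + 1/1*1/3) = [0/1, 1/3) <- contains code 5/36
  'd': [0/1 + 1/1*1/3, 0/1 + 1/1*1/2) = [1/3, 1/2)
  'b': [0/1 + 1/1*1/2, 0/1 + 1/1*1/1) = [1/2, 1/1)
  emit 'e', narrow to [0/1, 1/3)
Step 2: interval [0/1, 1/3), width = 1/3 - 0/1 = 1/3
  'e': [0/1 + 1/3*0/1, 0/1 + 1/3*1/3) = [0/1, 1/9)
  'd': [0/1 + 1/3*1/3, 0/1 + 1/3*1/2) = [1/9, 1/6) <- contains code 5/36
  'b': [0/1 + 1/3*1/2, 0/1 + 1/3*1/1) = [1/6, 1/3)
  emit 'd', narrow to [1/9, 1/6)

Answer: symbol=e low=0/1 high=1/3
symbol=d low=1/9 high=1/6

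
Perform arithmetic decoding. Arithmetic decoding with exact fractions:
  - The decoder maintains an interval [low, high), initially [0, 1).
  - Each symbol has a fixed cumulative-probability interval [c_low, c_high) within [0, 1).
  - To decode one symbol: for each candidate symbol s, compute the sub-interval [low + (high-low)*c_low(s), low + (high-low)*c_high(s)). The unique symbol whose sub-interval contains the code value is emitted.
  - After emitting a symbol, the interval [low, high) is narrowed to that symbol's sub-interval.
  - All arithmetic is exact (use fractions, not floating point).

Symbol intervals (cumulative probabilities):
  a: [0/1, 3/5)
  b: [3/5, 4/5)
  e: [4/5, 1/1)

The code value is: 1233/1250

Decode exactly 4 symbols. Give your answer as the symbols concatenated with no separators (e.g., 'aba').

Answer: eeba

Derivation:
Step 1: interval [0/1, 1/1), width = 1/1 - 0/1 = 1/1
  'a': [0/1 + 1/1*0/1, 0/1 + 1/1*3/5) = [0/1, 3/5)
  'b': [0/1 + 1/1*3/5, 0/1 + 1/1*4/5) = [3/5, 4/5)
  'e': [0/1 + 1/1*4/5, 0/1 + 1/1*1/1) = [4/5, 1/1) <- contains code 1233/1250
  emit 'e', narrow to [4/5, 1/1)
Step 2: interval [4/5, 1/1), width = 1/1 - 4/5 = 1/5
  'a': [4/5 + 1/5*0/1, 4/5 + 1/5*3/5) = [4/5, 23/25)
  'b': [4/5 + 1/5*3/5, 4/5 + 1/5*4/5) = [23/25, 24/25)
  'e': [4/5 + 1/5*4/5, 4/5 + 1/5*1/1) = [24/25, 1/1) <- contains code 1233/1250
  emit 'e', narrow to [24/25, 1/1)
Step 3: interval [24/25, 1/1), width = 1/1 - 24/25 = 1/25
  'a': [24/25 + 1/25*0/1, 24/25 + 1/25*3/5) = [24/25, 123/125)
  'b': [24/25 + 1/25*3/5, 24/25 + 1/25*4/5) = [123/125, 124/125) <- contains code 1233/1250
  'e': [24/25 + 1/25*4/5, 24/25 + 1/25*1/1) = [124/125, 1/1)
  emit 'b', narrow to [123/125, 124/125)
Step 4: interval [123/125, 124/125), width = 124/125 - 123/125 = 1/125
  'a': [123/125 + 1/125*0/1, 123/125 + 1/125*3/5) = [123/125, 618/625) <- contains code 1233/1250
  'b': [123/125 + 1/125*3/5, 123/125 + 1/125*4/5) = [618/625, 619/625)
  'e': [123/125 + 1/125*4/5, 123/125 + 1/125*1/1) = [619/625, 124/125)
  emit 'a', narrow to [123/125, 618/625)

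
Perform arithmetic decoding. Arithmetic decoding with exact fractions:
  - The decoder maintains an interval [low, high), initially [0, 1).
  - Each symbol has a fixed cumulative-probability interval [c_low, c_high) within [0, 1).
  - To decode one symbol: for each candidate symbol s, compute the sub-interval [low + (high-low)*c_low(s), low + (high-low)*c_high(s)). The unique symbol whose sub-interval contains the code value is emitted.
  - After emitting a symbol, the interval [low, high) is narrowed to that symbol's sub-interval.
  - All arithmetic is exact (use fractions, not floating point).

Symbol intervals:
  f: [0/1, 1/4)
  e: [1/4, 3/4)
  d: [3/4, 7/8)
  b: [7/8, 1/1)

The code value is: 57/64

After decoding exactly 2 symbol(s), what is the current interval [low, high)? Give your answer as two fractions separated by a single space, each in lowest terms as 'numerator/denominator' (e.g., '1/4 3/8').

Answer: 7/8 29/32

Derivation:
Step 1: interval [0/1, 1/1), width = 1/1 - 0/1 = 1/1
  'f': [0/1 + 1/1*0/1, 0/1 + 1/1*1/4) = [0/1, 1/4)
  'e': [0/1 + 1/1*1/4, 0/1 + 1/1*3/4) = [1/4, 3/4)
  'd': [0/1 + 1/1*3/4, 0/1 + 1/1*7/8) = [3/4, 7/8)
  'b': [0/1 + 1/1*7/8, 0/1 + 1/1*1/1) = [7/8, 1/1) <- contains code 57/64
  emit 'b', narrow to [7/8, 1/1)
Step 2: interval [7/8, 1/1), width = 1/1 - 7/8 = 1/8
  'f': [7/8 + 1/8*0/1, 7/8 + 1/8*1/4) = [7/8, 29/32) <- contains code 57/64
  'e': [7/8 + 1/8*1/4, 7/8 + 1/8*3/4) = [29/32, 31/32)
  'd': [7/8 + 1/8*3/4, 7/8 + 1/8*7/8) = [31/32, 63/64)
  'b': [7/8 + 1/8*7/8, 7/8 + 1/8*1/1) = [63/64, 1/1)
  emit 'f', narrow to [7/8, 29/32)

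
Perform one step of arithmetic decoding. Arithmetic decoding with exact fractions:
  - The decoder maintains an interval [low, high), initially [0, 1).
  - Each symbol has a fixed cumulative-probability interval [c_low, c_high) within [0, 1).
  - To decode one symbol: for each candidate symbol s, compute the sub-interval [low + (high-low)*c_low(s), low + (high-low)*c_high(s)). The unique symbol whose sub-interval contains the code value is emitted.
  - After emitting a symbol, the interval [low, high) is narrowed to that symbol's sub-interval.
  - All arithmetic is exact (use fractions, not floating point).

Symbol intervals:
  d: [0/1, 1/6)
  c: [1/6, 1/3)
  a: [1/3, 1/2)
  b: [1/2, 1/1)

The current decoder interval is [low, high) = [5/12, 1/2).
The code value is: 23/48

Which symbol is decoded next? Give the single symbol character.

Answer: b

Derivation:
Interval width = high − low = 1/2 − 5/12 = 1/12
Scaled code = (code − low) / width = (23/48 − 5/12) / 1/12 = 3/4
  d: [0/1, 1/6) 
  c: [1/6, 1/3) 
  a: [1/3, 1/2) 
  b: [1/2, 1/1) ← scaled code falls here ✓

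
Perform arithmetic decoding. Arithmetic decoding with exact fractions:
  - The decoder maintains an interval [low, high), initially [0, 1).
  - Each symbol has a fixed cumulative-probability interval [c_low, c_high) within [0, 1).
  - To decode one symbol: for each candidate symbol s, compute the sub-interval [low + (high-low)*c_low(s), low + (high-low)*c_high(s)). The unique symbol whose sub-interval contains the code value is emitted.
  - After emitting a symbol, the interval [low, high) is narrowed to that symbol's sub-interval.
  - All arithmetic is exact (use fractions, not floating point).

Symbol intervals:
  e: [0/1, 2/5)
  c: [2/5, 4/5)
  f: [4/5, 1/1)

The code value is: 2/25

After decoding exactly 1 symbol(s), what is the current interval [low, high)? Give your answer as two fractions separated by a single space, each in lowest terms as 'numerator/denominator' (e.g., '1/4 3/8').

Answer: 0/1 2/5

Derivation:
Step 1: interval [0/1, 1/1), width = 1/1 - 0/1 = 1/1
  'e': [0/1 + 1/1*0/1, 0/1 + 1/1*2/5) = [0/1, 2/5) <- contains code 2/25
  'c': [0/1 + 1/1*2/5, 0/1 + 1/1*4/5) = [2/5, 4/5)
  'f': [0/1 + 1/1*4/5, 0/1 + 1/1*1/1) = [4/5, 1/1)
  emit 'e', narrow to [0/1, 2/5)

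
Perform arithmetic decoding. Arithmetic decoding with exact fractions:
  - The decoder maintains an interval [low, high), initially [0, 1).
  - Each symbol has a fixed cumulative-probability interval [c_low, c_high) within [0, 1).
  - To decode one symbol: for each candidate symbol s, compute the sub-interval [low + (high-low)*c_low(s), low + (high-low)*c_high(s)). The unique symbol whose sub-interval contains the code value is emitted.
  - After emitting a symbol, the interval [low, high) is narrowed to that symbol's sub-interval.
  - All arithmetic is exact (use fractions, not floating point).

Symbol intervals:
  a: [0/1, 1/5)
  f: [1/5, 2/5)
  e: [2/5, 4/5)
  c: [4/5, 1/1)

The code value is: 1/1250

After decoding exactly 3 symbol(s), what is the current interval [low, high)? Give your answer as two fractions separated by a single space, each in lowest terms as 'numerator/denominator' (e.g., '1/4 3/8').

Answer: 0/1 1/125

Derivation:
Step 1: interval [0/1, 1/1), width = 1/1 - 0/1 = 1/1
  'a': [0/1 + 1/1*0/1, 0/1 + 1/1*1/5) = [0/1, 1/5) <- contains code 1/1250
  'f': [0/1 + 1/1*1/5, 0/1 + 1/1*2/5) = [1/5, 2/5)
  'e': [0/1 + 1/1*2/5, 0/1 + 1/1*4/5) = [2/5, 4/5)
  'c': [0/1 + 1/1*4/5, 0/1 + 1/1*1/1) = [4/5, 1/1)
  emit 'a', narrow to [0/1, 1/5)
Step 2: interval [0/1, 1/5), width = 1/5 - 0/1 = 1/5
  'a': [0/1 + 1/5*0/1, 0/1 + 1/5*1/5) = [0/1, 1/25) <- contains code 1/1250
  'f': [0/1 + 1/5*1/5, 0/1 + 1/5*2/5) = [1/25, 2/25)
  'e': [0/1 + 1/5*2/5, 0/1 + 1/5*4/5) = [2/25, 4/25)
  'c': [0/1 + 1/5*4/5, 0/1 + 1/5*1/1) = [4/25, 1/5)
  emit 'a', narrow to [0/1, 1/25)
Step 3: interval [0/1, 1/25), width = 1/25 - 0/1 = 1/25
  'a': [0/1 + 1/25*0/1, 0/1 + 1/25*1/5) = [0/1, 1/125) <- contains code 1/1250
  'f': [0/1 + 1/25*1/5, 0/1 + 1/25*2/5) = [1/125, 2/125)
  'e': [0/1 + 1/25*2/5, 0/1 + 1/25*4/5) = [2/125, 4/125)
  'c': [0/1 + 1/25*4/5, 0/1 + 1/25*1/1) = [4/125, 1/25)
  emit 'a', narrow to [0/1, 1/125)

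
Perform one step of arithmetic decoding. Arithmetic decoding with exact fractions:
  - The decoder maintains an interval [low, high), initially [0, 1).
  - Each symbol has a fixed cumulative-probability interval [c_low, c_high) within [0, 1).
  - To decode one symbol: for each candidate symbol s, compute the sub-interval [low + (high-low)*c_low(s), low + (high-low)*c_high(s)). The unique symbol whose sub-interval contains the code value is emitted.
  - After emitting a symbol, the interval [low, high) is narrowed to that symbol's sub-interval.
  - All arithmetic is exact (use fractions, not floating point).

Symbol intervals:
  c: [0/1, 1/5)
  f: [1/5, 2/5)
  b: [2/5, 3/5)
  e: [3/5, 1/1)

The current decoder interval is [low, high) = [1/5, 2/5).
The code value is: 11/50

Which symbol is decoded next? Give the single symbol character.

Answer: c

Derivation:
Interval width = high − low = 2/5 − 1/5 = 1/5
Scaled code = (code − low) / width = (11/50 − 1/5) / 1/5 = 1/10
  c: [0/1, 1/5) ← scaled code falls here ✓
  f: [1/5, 2/5) 
  b: [2/5, 3/5) 
  e: [3/5, 1/1) 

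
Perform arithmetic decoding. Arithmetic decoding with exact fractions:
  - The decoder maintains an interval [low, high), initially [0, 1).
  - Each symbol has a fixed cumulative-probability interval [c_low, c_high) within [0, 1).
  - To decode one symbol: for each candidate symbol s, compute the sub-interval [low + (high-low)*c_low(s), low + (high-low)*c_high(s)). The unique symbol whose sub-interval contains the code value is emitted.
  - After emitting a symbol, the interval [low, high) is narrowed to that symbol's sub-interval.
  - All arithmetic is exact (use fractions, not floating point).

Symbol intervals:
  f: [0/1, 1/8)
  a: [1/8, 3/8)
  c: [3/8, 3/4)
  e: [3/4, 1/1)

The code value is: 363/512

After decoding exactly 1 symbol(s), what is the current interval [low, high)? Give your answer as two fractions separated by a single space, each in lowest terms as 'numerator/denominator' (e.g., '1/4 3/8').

Answer: 3/8 3/4

Derivation:
Step 1: interval [0/1, 1/1), width = 1/1 - 0/1 = 1/1
  'f': [0/1 + 1/1*0/1, 0/1 + 1/1*1/8) = [0/1, 1/8)
  'a': [0/1 + 1/1*1/8, 0/1 + 1/1*3/8) = [1/8, 3/8)
  'c': [0/1 + 1/1*3/8, 0/1 + 1/1*3/4) = [3/8, 3/4) <- contains code 363/512
  'e': [0/1 + 1/1*3/4, 0/1 + 1/1*1/1) = [3/4, 1/1)
  emit 'c', narrow to [3/8, 3/4)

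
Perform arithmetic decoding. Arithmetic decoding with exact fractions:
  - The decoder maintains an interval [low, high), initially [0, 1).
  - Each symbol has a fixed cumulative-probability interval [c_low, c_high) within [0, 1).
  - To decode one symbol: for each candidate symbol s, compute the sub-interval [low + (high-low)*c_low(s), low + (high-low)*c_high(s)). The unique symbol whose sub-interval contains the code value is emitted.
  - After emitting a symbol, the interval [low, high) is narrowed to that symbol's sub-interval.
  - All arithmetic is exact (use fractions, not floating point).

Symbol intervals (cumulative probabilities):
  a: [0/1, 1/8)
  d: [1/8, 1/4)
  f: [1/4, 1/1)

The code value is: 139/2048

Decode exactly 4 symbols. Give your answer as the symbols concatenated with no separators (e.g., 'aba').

Step 1: interval [0/1, 1/1), width = 1/1 - 0/1 = 1/1
  'a': [0/1 + 1/1*0/1, 0/1 + 1/1*1/8) = [0/1, 1/8) <- contains code 139/2048
  'd': [0/1 + 1/1*1/8, 0/1 + 1/1*1/4) = [1/8, 1/4)
  'f': [0/1 + 1/1*1/4, 0/1 + 1/1*1/1) = [1/4, 1/1)
  emit 'a', narrow to [0/1, 1/8)
Step 2: interval [0/1, 1/8), width = 1/8 - 0/1 = 1/8
  'a': [0/1 + 1/8*0/1, 0/1 + 1/8*1/8) = [0/1, 1/64)
  'd': [0/1 + 1/8*1/8, 0/1 + 1/8*1/4) = [1/64, 1/32)
  'f': [0/1 + 1/8*1/4, 0/1 + 1/8*1/1) = [1/32, 1/8) <- contains code 139/2048
  emit 'f', narrow to [1/32, 1/8)
Step 3: interval [1/32, 1/8), width = 1/8 - 1/32 = 3/32
  'a': [1/32 + 3/32*0/1, 1/32 + 3/32*1/8) = [1/32, 11/256)
  'd': [1/32 + 3/32*1/8, 1/32 + 3/32*1/4) = [11/256, 7/128)
  'f': [1/32 + 3/32*1/4, 1/32 + 3/32*1/1) = [7/128, 1/8) <- contains code 139/2048
  emit 'f', narrow to [7/128, 1/8)
Step 4: interval [7/128, 1/8), width = 1/8 - 7/128 = 9/128
  'a': [7/128 + 9/128*0/1, 7/128 + 9/128*1/8) = [7/128, 65/1024)
  'd': [7/128 + 9/128*1/8, 7/128 + 9/128*1/4) = [65/1024, 37/512) <- contains code 139/2048
  'f': [7/128 + 9/128*1/4, 7/128 + 9/128*1/1) = [37/512, 1/8)
  emit 'd', narrow to [65/1024, 37/512)

Answer: affd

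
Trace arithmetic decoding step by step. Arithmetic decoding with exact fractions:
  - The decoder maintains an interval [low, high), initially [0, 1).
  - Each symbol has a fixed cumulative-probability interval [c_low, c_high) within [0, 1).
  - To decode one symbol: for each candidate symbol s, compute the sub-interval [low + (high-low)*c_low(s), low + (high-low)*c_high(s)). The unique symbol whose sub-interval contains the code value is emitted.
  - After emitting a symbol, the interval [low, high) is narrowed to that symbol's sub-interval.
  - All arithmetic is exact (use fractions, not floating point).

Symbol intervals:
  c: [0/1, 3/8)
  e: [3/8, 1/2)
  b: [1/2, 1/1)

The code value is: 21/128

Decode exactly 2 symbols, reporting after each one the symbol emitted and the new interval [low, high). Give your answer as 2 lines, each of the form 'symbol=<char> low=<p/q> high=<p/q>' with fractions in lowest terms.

Step 1: interval [0/1, 1/1), width = 1/1 - 0/1 = 1/1
  'c': [0/1 + 1/1*0/1, 0/1 + 1/1*3/8) = [0/1, 3/8) <- contains code 21/128
  'e': [0/1 + 1/1*3/8, 0/1 + 1/1*1/2) = [3/8, 1/2)
  'b': [0/1 + 1/1*1/2, 0/1 + 1/1*1/1) = [1/2, 1/1)
  emit 'c', narrow to [0/1, 3/8)
Step 2: interval [0/1, 3/8), width = 3/8 - 0/1 = 3/8
  'c': [0/1 + 3/8*0/1, 0/1 + 3/8*3/8) = [0/1, 9/64)
  'e': [0/1 + 3/8*3/8, 0/1 + 3/8*1/2) = [9/64, 3/16) <- contains code 21/128
  'b': [0/1 + 3/8*1/2, 0/1 + 3/8*1/1) = [3/16, 3/8)
  emit 'e', narrow to [9/64, 3/16)

Answer: symbol=c low=0/1 high=3/8
symbol=e low=9/64 high=3/16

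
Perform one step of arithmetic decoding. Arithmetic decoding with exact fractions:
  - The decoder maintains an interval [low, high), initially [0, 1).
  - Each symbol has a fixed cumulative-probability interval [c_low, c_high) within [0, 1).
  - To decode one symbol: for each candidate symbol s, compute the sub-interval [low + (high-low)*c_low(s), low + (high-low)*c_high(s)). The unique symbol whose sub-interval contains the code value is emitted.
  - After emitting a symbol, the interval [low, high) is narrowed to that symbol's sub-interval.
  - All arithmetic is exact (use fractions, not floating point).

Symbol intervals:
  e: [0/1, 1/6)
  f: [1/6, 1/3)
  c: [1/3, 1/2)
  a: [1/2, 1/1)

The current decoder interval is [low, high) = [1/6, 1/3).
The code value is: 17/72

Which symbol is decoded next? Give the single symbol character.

Interval width = high − low = 1/3 − 1/6 = 1/6
Scaled code = (code − low) / width = (17/72 − 1/6) / 1/6 = 5/12
  e: [0/1, 1/6) 
  f: [1/6, 1/3) 
  c: [1/3, 1/2) ← scaled code falls here ✓
  a: [1/2, 1/1) 

Answer: c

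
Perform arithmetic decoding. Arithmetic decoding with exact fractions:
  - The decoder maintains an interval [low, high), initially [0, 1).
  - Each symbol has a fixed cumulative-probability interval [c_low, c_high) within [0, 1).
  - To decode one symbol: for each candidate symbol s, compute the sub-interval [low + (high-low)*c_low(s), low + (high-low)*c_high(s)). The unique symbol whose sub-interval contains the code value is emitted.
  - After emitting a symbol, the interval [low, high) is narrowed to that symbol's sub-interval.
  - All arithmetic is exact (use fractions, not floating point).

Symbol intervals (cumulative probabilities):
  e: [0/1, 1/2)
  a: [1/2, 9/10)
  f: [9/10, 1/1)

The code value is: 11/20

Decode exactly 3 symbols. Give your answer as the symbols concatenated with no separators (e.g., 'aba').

Answer: aee

Derivation:
Step 1: interval [0/1, 1/1), width = 1/1 - 0/1 = 1/1
  'e': [0/1 + 1/1*0/1, 0/1 + 1/1*1/2) = [0/1, 1/2)
  'a': [0/1 + 1/1*1/2, 0/1 + 1/1*9/10) = [1/2, 9/10) <- contains code 11/20
  'f': [0/1 + 1/1*9/10, 0/1 + 1/1*1/1) = [9/10, 1/1)
  emit 'a', narrow to [1/2, 9/10)
Step 2: interval [1/2, 9/10), width = 9/10 - 1/2 = 2/5
  'e': [1/2 + 2/5*0/1, 1/2 + 2/5*1/2) = [1/2, 7/10) <- contains code 11/20
  'a': [1/2 + 2/5*1/2, 1/2 + 2/5*9/10) = [7/10, 43/50)
  'f': [1/2 + 2/5*9/10, 1/2 + 2/5*1/1) = [43/50, 9/10)
  emit 'e', narrow to [1/2, 7/10)
Step 3: interval [1/2, 7/10), width = 7/10 - 1/2 = 1/5
  'e': [1/2 + 1/5*0/1, 1/2 + 1/5*1/2) = [1/2, 3/5) <- contains code 11/20
  'a': [1/2 + 1/5*1/2, 1/2 + 1/5*9/10) = [3/5, 17/25)
  'f': [1/2 + 1/5*9/10, 1/2 + 1/5*1/1) = [17/25, 7/10)
  emit 'e', narrow to [1/2, 3/5)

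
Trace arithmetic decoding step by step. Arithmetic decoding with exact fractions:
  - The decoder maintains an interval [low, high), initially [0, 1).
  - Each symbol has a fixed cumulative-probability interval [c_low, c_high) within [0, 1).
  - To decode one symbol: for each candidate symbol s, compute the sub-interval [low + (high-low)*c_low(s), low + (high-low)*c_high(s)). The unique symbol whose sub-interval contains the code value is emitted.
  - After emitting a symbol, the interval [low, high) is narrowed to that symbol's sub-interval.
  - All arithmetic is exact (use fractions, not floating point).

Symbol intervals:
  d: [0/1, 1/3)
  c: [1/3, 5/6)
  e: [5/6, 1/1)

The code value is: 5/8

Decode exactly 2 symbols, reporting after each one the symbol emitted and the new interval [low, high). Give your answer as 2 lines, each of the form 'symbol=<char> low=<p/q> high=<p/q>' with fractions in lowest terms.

Answer: symbol=c low=1/3 high=5/6
symbol=c low=1/2 high=3/4

Derivation:
Step 1: interval [0/1, 1/1), width = 1/1 - 0/1 = 1/1
  'd': [0/1 + 1/1*0/1, 0/1 + 1/1*1/3) = [0/1, 1/3)
  'c': [0/1 + 1/1*1/3, 0/1 + 1/1*5/6) = [1/3, 5/6) <- contains code 5/8
  'e': [0/1 + 1/1*5/6, 0/1 + 1/1*1/1) = [5/6, 1/1)
  emit 'c', narrow to [1/3, 5/6)
Step 2: interval [1/3, 5/6), width = 5/6 - 1/3 = 1/2
  'd': [1/3 + 1/2*0/1, 1/3 + 1/2*1/3) = [1/3, 1/2)
  'c': [1/3 + 1/2*1/3, 1/3 + 1/2*5/6) = [1/2, 3/4) <- contains code 5/8
  'e': [1/3 + 1/2*5/6, 1/3 + 1/2*1/1) = [3/4, 5/6)
  emit 'c', narrow to [1/2, 3/4)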